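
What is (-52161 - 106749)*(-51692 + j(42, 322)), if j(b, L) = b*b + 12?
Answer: 7932151560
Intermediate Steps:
j(b, L) = 12 + b² (j(b, L) = b² + 12 = 12 + b²)
(-52161 - 106749)*(-51692 + j(42, 322)) = (-52161 - 106749)*(-51692 + (12 + 42²)) = -158910*(-51692 + (12 + 1764)) = -158910*(-51692 + 1776) = -158910*(-49916) = 7932151560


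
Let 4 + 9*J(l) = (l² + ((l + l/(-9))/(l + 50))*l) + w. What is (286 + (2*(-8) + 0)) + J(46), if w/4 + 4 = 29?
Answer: 125863/243 ≈ 517.96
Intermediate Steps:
w = 100 (w = -16 + 4*29 = -16 + 116 = 100)
J(l) = 32/3 + l²/9 + 8*l²/(81*(50 + l)) (J(l) = -4/9 + ((l² + ((l + l/(-9))/(l + 50))*l) + 100)/9 = -4/9 + ((l² + ((l + l*(-⅑))/(50 + l))*l) + 100)/9 = -4/9 + ((l² + ((l - l/9)/(50 + l))*l) + 100)/9 = -4/9 + ((l² + ((8*l/9)/(50 + l))*l) + 100)/9 = -4/9 + ((l² + (8*l/(9*(50 + l)))*l) + 100)/9 = -4/9 + ((l² + 8*l²/(9*(50 + l))) + 100)/9 = -4/9 + (100 + l² + 8*l²/(9*(50 + l)))/9 = -4/9 + (100/9 + l²/9 + 8*l²/(81*(50 + l))) = 32/3 + l²/9 + 8*l²/(81*(50 + l)))
(286 + (2*(-8) + 0)) + J(46) = (286 + (2*(-8) + 0)) + (43200 + 9*46³ + 458*46² + 864*46)/(81*(50 + 46)) = (286 + (-16 + 0)) + (1/81)*(43200 + 9*97336 + 458*2116 + 39744)/96 = (286 - 16) + (1/81)*(1/96)*(43200 + 876024 + 969128 + 39744) = 270 + (1/81)*(1/96)*1928096 = 270 + 60253/243 = 125863/243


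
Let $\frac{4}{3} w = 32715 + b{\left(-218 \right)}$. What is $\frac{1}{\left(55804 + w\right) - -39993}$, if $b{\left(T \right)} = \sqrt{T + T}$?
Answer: $\frac{1925332}{231681460813} - \frac{24 i \sqrt{109}}{231681460813} \approx 8.3102 \cdot 10^{-6} - 1.0815 \cdot 10^{-9} i$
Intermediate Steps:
$b{\left(T \right)} = \sqrt{2} \sqrt{T}$ ($b{\left(T \right)} = \sqrt{2 T} = \sqrt{2} \sqrt{T}$)
$w = \frac{98145}{4} + \frac{3 i \sqrt{109}}{2}$ ($w = \frac{3 \left(32715 + \sqrt{2} \sqrt{-218}\right)}{4} = \frac{3 \left(32715 + \sqrt{2} i \sqrt{218}\right)}{4} = \frac{3 \left(32715 + 2 i \sqrt{109}\right)}{4} = \frac{98145}{4} + \frac{3 i \sqrt{109}}{2} \approx 24536.0 + 15.66 i$)
$\frac{1}{\left(55804 + w\right) - -39993} = \frac{1}{\left(55804 + \left(\frac{98145}{4} + \frac{3 i \sqrt{109}}{2}\right)\right) - -39993} = \frac{1}{\left(\frac{321361}{4} + \frac{3 i \sqrt{109}}{2}\right) + \left(-23134 + 63127\right)} = \frac{1}{\left(\frac{321361}{4} + \frac{3 i \sqrt{109}}{2}\right) + 39993} = \frac{1}{\frac{481333}{4} + \frac{3 i \sqrt{109}}{2}}$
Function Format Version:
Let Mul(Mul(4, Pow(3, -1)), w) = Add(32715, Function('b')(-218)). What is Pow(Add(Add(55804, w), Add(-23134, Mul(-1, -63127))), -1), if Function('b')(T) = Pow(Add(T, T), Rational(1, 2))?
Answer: Add(Rational(1925332, 231681460813), Mul(Rational(-24, 231681460813), I, Pow(109, Rational(1, 2)))) ≈ Add(8.3102e-6, Mul(-1.0815e-9, I))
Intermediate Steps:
Function('b')(T) = Mul(Pow(2, Rational(1, 2)), Pow(T, Rational(1, 2))) (Function('b')(T) = Pow(Mul(2, T), Rational(1, 2)) = Mul(Pow(2, Rational(1, 2)), Pow(T, Rational(1, 2))))
w = Add(Rational(98145, 4), Mul(Rational(3, 2), I, Pow(109, Rational(1, 2)))) (w = Mul(Rational(3, 4), Add(32715, Mul(Pow(2, Rational(1, 2)), Pow(-218, Rational(1, 2))))) = Mul(Rational(3, 4), Add(32715, Mul(Pow(2, Rational(1, 2)), Mul(I, Pow(218, Rational(1, 2)))))) = Mul(Rational(3, 4), Add(32715, Mul(2, I, Pow(109, Rational(1, 2))))) = Add(Rational(98145, 4), Mul(Rational(3, 2), I, Pow(109, Rational(1, 2)))) ≈ Add(24536., Mul(15.660, I)))
Pow(Add(Add(55804, w), Add(-23134, Mul(-1, -63127))), -1) = Pow(Add(Add(55804, Add(Rational(98145, 4), Mul(Rational(3, 2), I, Pow(109, Rational(1, 2))))), Add(-23134, Mul(-1, -63127))), -1) = Pow(Add(Add(Rational(321361, 4), Mul(Rational(3, 2), I, Pow(109, Rational(1, 2)))), Add(-23134, 63127)), -1) = Pow(Add(Add(Rational(321361, 4), Mul(Rational(3, 2), I, Pow(109, Rational(1, 2)))), 39993), -1) = Pow(Add(Rational(481333, 4), Mul(Rational(3, 2), I, Pow(109, Rational(1, 2)))), -1)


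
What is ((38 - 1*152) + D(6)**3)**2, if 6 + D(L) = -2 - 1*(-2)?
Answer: 108900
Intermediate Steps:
D(L) = -6 (D(L) = -6 + (-2 - 1*(-2)) = -6 + (-2 + 2) = -6 + 0 = -6)
((38 - 1*152) + D(6)**3)**2 = ((38 - 1*152) + (-6)**3)**2 = ((38 - 152) - 216)**2 = (-114 - 216)**2 = (-330)**2 = 108900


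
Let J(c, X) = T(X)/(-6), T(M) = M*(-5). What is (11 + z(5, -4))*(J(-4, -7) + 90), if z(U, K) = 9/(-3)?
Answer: 2020/3 ≈ 673.33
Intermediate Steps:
z(U, K) = -3 (z(U, K) = 9*(-1/3) = -3)
T(M) = -5*M
J(c, X) = 5*X/6 (J(c, X) = -5*X/(-6) = -5*X*(-1/6) = 5*X/6)
(11 + z(5, -4))*(J(-4, -7) + 90) = (11 - 3)*((5/6)*(-7) + 90) = 8*(-35/6 + 90) = 8*(505/6) = 2020/3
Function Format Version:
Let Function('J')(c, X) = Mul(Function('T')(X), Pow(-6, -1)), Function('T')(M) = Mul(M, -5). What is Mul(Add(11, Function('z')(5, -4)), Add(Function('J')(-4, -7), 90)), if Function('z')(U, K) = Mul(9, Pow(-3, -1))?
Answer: Rational(2020, 3) ≈ 673.33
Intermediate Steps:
Function('z')(U, K) = -3 (Function('z')(U, K) = Mul(9, Rational(-1, 3)) = -3)
Function('T')(M) = Mul(-5, M)
Function('J')(c, X) = Mul(Rational(5, 6), X) (Function('J')(c, X) = Mul(Mul(-5, X), Pow(-6, -1)) = Mul(Mul(-5, X), Rational(-1, 6)) = Mul(Rational(5, 6), X))
Mul(Add(11, Function('z')(5, -4)), Add(Function('J')(-4, -7), 90)) = Mul(Add(11, -3), Add(Mul(Rational(5, 6), -7), 90)) = Mul(8, Add(Rational(-35, 6), 90)) = Mul(8, Rational(505, 6)) = Rational(2020, 3)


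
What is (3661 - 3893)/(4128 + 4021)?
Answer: -8/281 ≈ -0.028470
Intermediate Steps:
(3661 - 3893)/(4128 + 4021) = -232/8149 = -232*1/8149 = -8/281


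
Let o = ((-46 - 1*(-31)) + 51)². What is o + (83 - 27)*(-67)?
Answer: -2456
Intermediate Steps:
o = 1296 (o = ((-46 + 31) + 51)² = (-15 + 51)² = 36² = 1296)
o + (83 - 27)*(-67) = 1296 + (83 - 27)*(-67) = 1296 + 56*(-67) = 1296 - 3752 = -2456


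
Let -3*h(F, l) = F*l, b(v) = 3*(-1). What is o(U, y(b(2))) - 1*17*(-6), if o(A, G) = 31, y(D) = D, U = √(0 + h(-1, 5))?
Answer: 133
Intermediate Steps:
b(v) = -3
h(F, l) = -F*l/3
U = √15/3 (U = √(0 - ⅓*(-1)*5) = √(0 + 5/3) = √(5/3) = √15/3 ≈ 1.2910)
o(U, y(b(2))) - 1*17*(-6) = 31 - 1*17*(-6) = 31 - 17*(-6) = 31 + 102 = 133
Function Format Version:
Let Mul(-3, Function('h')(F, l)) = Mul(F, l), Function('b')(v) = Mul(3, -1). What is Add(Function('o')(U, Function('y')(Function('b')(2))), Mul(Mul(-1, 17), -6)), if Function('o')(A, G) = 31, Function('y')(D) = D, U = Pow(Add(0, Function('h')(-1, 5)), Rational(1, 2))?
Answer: 133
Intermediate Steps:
Function('b')(v) = -3
Function('h')(F, l) = Mul(Rational(-1, 3), F, l) (Function('h')(F, l) = Mul(Rational(-1, 3), Mul(F, l)) = Mul(Rational(-1, 3), F, l))
U = Mul(Rational(1, 3), Pow(15, Rational(1, 2))) (U = Pow(Add(0, Mul(Rational(-1, 3), -1, 5)), Rational(1, 2)) = Pow(Add(0, Rational(5, 3)), Rational(1, 2)) = Pow(Rational(5, 3), Rational(1, 2)) = Mul(Rational(1, 3), Pow(15, Rational(1, 2))) ≈ 1.2910)
Add(Function('o')(U, Function('y')(Function('b')(2))), Mul(Mul(-1, 17), -6)) = Add(31, Mul(Mul(-1, 17), -6)) = Add(31, Mul(-17, -6)) = Add(31, 102) = 133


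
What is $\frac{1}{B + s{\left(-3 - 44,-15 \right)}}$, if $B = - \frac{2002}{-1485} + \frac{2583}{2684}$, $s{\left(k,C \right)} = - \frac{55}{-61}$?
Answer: $\frac{362340}{1163893} \approx 0.31132$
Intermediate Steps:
$s{\left(k,C \right)} = \frac{55}{61}$ ($s{\left(k,C \right)} = \left(-55\right) \left(- \frac{1}{61}\right) = \frac{55}{61}$)
$B = \frac{837193}{362340}$ ($B = \left(-2002\right) \left(- \frac{1}{1485}\right) + 2583 \cdot \frac{1}{2684} = \frac{182}{135} + \frac{2583}{2684} = \frac{837193}{362340} \approx 2.3105$)
$\frac{1}{B + s{\left(-3 - 44,-15 \right)}} = \frac{1}{\frac{837193}{362340} + \frac{55}{61}} = \frac{1}{\frac{1163893}{362340}} = \frac{362340}{1163893}$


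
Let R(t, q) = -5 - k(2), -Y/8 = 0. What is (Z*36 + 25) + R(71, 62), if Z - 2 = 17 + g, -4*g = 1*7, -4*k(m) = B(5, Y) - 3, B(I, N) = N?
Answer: 2561/4 ≈ 640.25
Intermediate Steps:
Y = 0 (Y = -8*0 = 0)
k(m) = 3/4 (k(m) = -(0 - 3)/4 = -1/4*(-3) = 3/4)
g = -7/4 ≈ -1.7500
Z = 69/4 (Z = 2 + (17 - 7/4) = 2 + 61/4 = 69/4 ≈ 17.250)
R(t, q) = -23/4 (R(t, q) = -5 - 1*3/4 = -5 - 3/4 = -23/4)
(Z*36 + 25) + R(71, 62) = ((69/4)*36 + 25) - 23/4 = (621 + 25) - 23/4 = 646 - 23/4 = 2561/4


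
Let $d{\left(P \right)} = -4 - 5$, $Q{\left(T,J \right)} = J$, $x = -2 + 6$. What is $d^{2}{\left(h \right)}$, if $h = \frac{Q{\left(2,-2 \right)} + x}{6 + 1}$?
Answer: $81$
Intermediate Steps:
$x = 4$
$h = \frac{2}{7}$ ($h = \frac{-2 + 4}{6 + 1} = \frac{2}{7} \approx 0.28571$)
$d{\left(P \right)} = -9$
$d^{2}{\left(h \right)} = \left(-9\right)^{2} = 81$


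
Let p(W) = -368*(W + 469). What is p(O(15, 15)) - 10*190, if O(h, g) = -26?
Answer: -164924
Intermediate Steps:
p(W) = -172592 - 368*W (p(W) = -368*(469 + W) = -172592 - 368*W)
p(O(15, 15)) - 10*190 = (-172592 - 368*(-26)) - 10*190 = (-172592 + 9568) - 1*1900 = -163024 - 1900 = -164924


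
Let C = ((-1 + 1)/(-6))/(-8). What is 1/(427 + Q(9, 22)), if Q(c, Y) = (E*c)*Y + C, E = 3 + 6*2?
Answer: 1/3397 ≈ 0.00029438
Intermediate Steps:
E = 15 (E = 3 + 12 = 15)
C = 0 (C = (0*(-1/6))*(-1/8) = 0*(-1/8) = 0)
Q(c, Y) = 15*Y*c (Q(c, Y) = (15*c)*Y + 0 = 15*Y*c + 0 = 15*Y*c)
1/(427 + Q(9, 22)) = 1/(427 + 15*22*9) = 1/(427 + 2970) = 1/3397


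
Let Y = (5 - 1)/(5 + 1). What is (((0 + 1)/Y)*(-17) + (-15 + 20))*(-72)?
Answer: 1476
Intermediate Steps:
Y = 2/3 (Y = 4/6 = 4*(1/6) = 2/3 ≈ 0.66667)
(((0 + 1)/Y)*(-17) + (-15 + 20))*(-72) = (((0 + 1)/(2/3))*(-17) + (-15 + 20))*(-72) = ((1*(3/2))*(-17) + 5)*(-72) = ((3/2)*(-17) + 5)*(-72) = (-51/2 + 5)*(-72) = -41/2*(-72) = 1476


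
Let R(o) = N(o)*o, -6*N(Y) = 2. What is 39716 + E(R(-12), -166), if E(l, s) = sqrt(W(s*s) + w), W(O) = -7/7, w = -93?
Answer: 39716 + I*sqrt(94) ≈ 39716.0 + 9.6954*I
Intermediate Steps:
N(Y) = -1/3 (N(Y) = -1/6*2 = -1/3)
R(o) = -o/3
W(O) = -1 (W(O) = -7*1/7 = -1)
E(l, s) = I*sqrt(94) (E(l, s) = sqrt(-1 - 93) = sqrt(-94) = I*sqrt(94))
39716 + E(R(-12), -166) = 39716 + I*sqrt(94)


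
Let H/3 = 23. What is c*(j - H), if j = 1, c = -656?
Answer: 44608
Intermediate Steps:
H = 69 (H = 3*23 = 69)
c*(j - H) = -656*(1 - 1*69) = -656*(1 - 69) = -656*(-68) = 44608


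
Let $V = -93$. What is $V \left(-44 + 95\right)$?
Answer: $-4743$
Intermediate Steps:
$V \left(-44 + 95\right) = - 93 \left(-44 + 95\right) = \left(-93\right) 51 = -4743$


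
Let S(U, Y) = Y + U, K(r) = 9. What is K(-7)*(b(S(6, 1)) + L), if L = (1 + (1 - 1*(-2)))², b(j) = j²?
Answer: 585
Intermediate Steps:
S(U, Y) = U + Y
L = 16 (L = (1 + (1 + 2))² = (1 + 3)² = 4² = 16)
K(-7)*(b(S(6, 1)) + L) = 9*((6 + 1)² + 16) = 9*(7² + 16) = 9*(49 + 16) = 9*65 = 585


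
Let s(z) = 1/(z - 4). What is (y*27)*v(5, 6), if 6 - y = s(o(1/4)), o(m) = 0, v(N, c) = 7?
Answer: 4725/4 ≈ 1181.3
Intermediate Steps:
s(z) = 1/(-4 + z)
y = 25/4 (y = 6 - 1/(-4 + 0) = 6 - 1/(-4) = 6 - 1*(-¼) = 6 + ¼ = 25/4 ≈ 6.2500)
(y*27)*v(5, 6) = ((25/4)*27)*7 = (675/4)*7 = 4725/4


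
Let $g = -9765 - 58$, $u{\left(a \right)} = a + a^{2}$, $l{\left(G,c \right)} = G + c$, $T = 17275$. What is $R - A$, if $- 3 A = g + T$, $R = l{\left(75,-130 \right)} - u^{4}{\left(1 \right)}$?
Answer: $2413$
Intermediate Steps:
$g = -9823$ ($g = -9765 - 58 = -9823$)
$R = -71$ ($R = \left(75 - 130\right) - \left(1 \left(1 + 1\right)\right)^{4} = -55 - \left(1 \cdot 2\right)^{4} = -55 - 2^{4} = -55 - 16 = -71$)
$A = -2484$ ($A = - \frac{-9823 + 17275}{3} = \left(- \frac{1}{3}\right) 7452 = -2484$)
$R - A = -71 - -2484 = -71 + 2484 = 2413$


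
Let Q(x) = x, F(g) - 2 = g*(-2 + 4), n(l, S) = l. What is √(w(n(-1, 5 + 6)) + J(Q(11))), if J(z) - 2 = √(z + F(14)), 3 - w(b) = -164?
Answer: √(169 + √41) ≈ 13.244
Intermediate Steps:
w(b) = 167 (w(b) = 3 - 1*(-164) = 3 + 164 = 167)
F(g) = 2 + 2*g (F(g) = 2 + g*(-2 + 4) = 2 + g*2 = 2 + 2*g)
J(z) = 2 + √(30 + z) (J(z) = 2 + √(z + (2 + 2*14)) = 2 + √(z + (2 + 28)) = 2 + √(z + 30) = 2 + √(30 + z))
√(w(n(-1, 5 + 6)) + J(Q(11))) = √(167 + (2 + √(30 + 11))) = √(167 + (2 + √41)) = √(169 + √41)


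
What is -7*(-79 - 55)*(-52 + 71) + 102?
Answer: 17924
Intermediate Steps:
-7*(-79 - 55)*(-52 + 71) + 102 = -(-938)*19 + 102 = -7*(-2546) + 102 = 17822 + 102 = 17924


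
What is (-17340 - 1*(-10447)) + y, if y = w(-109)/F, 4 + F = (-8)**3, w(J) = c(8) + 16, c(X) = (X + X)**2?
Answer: -889265/129 ≈ -6893.5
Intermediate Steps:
c(X) = 4*X**2 (c(X) = (2*X)**2 = 4*X**2)
w(J) = 272 (w(J) = 4*8**2 + 16 = 4*64 + 16 = 256 + 16 = 272)
F = -516 (F = -4 + (-8)**3 = -4 - 512 = -516)
y = -68/129 (y = 272/(-516) = 272*(-1/516) = -68/129 ≈ -0.52713)
(-17340 - 1*(-10447)) + y = (-17340 - 1*(-10447)) - 68/129 = (-17340 + 10447) - 68/129 = -6893 - 68/129 = -889265/129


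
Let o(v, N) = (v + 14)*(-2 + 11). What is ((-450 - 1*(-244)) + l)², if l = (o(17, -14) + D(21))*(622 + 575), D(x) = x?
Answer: 128804903236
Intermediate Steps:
o(v, N) = 126 + 9*v (o(v, N) = (14 + v)*9 = 126 + 9*v)
l = 359100 (l = ((126 + 9*17) + 21)*(622 + 575) = ((126 + 153) + 21)*1197 = (279 + 21)*1197 = 300*1197 = 359100)
((-450 - 1*(-244)) + l)² = ((-450 - 1*(-244)) + 359100)² = ((-450 + 244) + 359100)² = (-206 + 359100)² = 358894² = 128804903236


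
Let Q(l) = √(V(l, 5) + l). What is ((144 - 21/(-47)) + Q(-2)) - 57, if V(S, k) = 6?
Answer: 4204/47 ≈ 89.447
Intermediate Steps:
Q(l) = √(6 + l)
((144 - 21/(-47)) + Q(-2)) - 57 = ((144 - 21/(-47)) + √(6 - 2)) - 57 = ((144 - 21*(-1/47)) + √4) - 57 = ((144 + 21/47) + 2) - 57 = (6789/47 + 2) - 57 = 6883/47 - 57 = 4204/47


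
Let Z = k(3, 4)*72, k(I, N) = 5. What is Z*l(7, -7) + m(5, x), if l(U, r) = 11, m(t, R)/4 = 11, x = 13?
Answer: 4004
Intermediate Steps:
m(t, R) = 44 (m(t, R) = 4*11 = 44)
Z = 360 (Z = 5*72 = 360)
Z*l(7, -7) + m(5, x) = 360*11 + 44 = 3960 + 44 = 4004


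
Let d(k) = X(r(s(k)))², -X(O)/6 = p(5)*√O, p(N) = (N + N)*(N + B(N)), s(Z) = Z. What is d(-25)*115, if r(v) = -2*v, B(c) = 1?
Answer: 745200000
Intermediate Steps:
p(N) = 2*N*(1 + N) (p(N) = (N + N)*(N + 1) = (2*N)*(1 + N) = 2*N*(1 + N))
X(O) = -360*√O (X(O) = -6*2*5*(1 + 5)*√O = -6*2*5*6*√O = -360*√O)
d(k) = -259200*k (d(k) = (-360*√2*√(-k))² = -259200*k)
d(-25)*115 = -259200*(-25)*115 = 6480000*115 = 745200000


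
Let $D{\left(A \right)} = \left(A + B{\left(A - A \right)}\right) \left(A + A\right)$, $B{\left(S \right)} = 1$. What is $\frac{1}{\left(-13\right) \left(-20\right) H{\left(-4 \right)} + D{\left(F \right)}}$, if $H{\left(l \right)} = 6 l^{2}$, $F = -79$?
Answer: $\frac{1}{37284} \approx 2.6821 \cdot 10^{-5}$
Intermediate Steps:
$D{\left(A \right)} = 2 A \left(1 + A\right)$ ($D{\left(A \right)} = \left(A + 1\right) \left(A + A\right) = \left(1 + A\right) 2 A = 2 A \left(1 + A\right)$)
$\frac{1}{\left(-13\right) \left(-20\right) H{\left(-4 \right)} + D{\left(F \right)}} = \frac{1}{\left(-13\right) \left(-20\right) 6 \left(-4\right)^{2} + 2 \left(-79\right) \left(1 - 79\right)} = \frac{1}{260 \cdot 6 \cdot 16 + 2 \left(-79\right) \left(-78\right)} = \frac{1}{260 \cdot 96 + 12324} = \frac{1}{24960 + 12324} = \frac{1}{37284}$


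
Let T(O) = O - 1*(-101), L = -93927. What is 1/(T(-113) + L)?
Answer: -1/93939 ≈ -1.0645e-5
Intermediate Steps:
T(O) = 101 + O (T(O) = O + 101 = 101 + O)
1/(T(-113) + L) = 1/((101 - 113) - 93927) = 1/(-12 - 93927) = 1/(-93939) = -1/93939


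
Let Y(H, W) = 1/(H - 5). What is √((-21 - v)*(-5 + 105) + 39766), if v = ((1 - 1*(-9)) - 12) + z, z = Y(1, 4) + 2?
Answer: √37691 ≈ 194.14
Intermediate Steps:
Y(H, W) = 1/(-5 + H)
z = 7/4 (z = 1/(-5 + 1) + 2 = 1/(-4) + 2 = -¼ + 2 = 7/4 ≈ 1.7500)
v = -¼ (v = ((1 - 1*(-9)) - 12) + 7/4 = ((1 + 9) - 12) + 7/4 = (10 - 12) + 7/4 = -2 + 7/4 = -¼ ≈ -0.25000)
√((-21 - v)*(-5 + 105) + 39766) = √((-21 - 1*(-¼))*(-5 + 105) + 39766) = √((-21 + ¼)*100 + 39766) = √(-83/4*100 + 39766) = √(-2075 + 39766) = √37691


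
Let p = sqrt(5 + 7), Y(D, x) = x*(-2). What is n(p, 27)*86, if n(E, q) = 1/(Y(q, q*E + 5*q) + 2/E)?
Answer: -69660/114371 + 27778*sqrt(3)/114371 ≈ -0.18840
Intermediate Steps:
Y(D, x) = -2*x
p = 2*sqrt(3) (p = sqrt(12) = 2*sqrt(3) ≈ 3.4641)
n(E, q) = 1/(-10*q + 2/E - 2*E*q) (n(E, q) = 1/(-2*(q*E + 5*q) + 2/E) = 1/(-2*(E*q + 5*q) + 2/E) = 1/(-2*(5*q + E*q) + 2/E) = 1/((-10*q - 2*E*q) + 2/E) = 1/(-10*q + 2/E - 2*E*q))
n(p, 27)*86 = ((2*sqrt(3))/(2*(1 - 1*2*sqrt(3)*27*(5 + 2*sqrt(3)))))*86 = ((2*sqrt(3))/(2*(1 - 54*sqrt(3)*(5 + 2*sqrt(3)))))*86 = (sqrt(3)/(1 - 54*sqrt(3)*(5 + 2*sqrt(3))))*86 = 86*sqrt(3)/(1 - 54*sqrt(3)*(5 + 2*sqrt(3)))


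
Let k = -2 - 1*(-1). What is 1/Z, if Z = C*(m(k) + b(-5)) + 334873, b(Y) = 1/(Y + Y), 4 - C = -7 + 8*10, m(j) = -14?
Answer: 10/3358459 ≈ 2.9776e-6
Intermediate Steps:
k = -1 (k = -2 + 1 = -1)
C = -69 (C = 4 - (-7 + 8*10) = 4 - (-7 + 80) = 4 - 1*73 = 4 - 73 = -69)
b(Y) = 1/(2*Y)
Z = 3358459/10 (Z = -69*(-14 + (1/2)/(-5)) + 334873 = -69*(-14 + (1/2)*(-1/5)) + 334873 = -69*(-14 - 1/10) + 334873 = -69*(-141/10) + 334873 = 9729/10 + 334873 = 3358459/10 ≈ 3.3585e+5)
1/Z = 1/(3358459/10) = 10/3358459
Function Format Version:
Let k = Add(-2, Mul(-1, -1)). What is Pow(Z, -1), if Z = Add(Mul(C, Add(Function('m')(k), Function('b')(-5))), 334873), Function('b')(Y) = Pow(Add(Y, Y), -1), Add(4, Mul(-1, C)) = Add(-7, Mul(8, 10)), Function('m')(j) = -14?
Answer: Rational(10, 3358459) ≈ 2.9776e-6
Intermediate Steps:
k = -1 (k = Add(-2, 1) = -1)
C = -69 (C = Add(4, Mul(-1, Add(-7, Mul(8, 10)))) = Add(4, Mul(-1, Add(-7, 80))) = Add(4, Mul(-1, 73)) = Add(4, -73) = -69)
Function('b')(Y) = Mul(Rational(1, 2), Pow(Y, -1)) (Function('b')(Y) = Pow(Mul(2, Y), -1) = Mul(Rational(1, 2), Pow(Y, -1)))
Z = Rational(3358459, 10) (Z = Add(Mul(-69, Add(-14, Mul(Rational(1, 2), Pow(-5, -1)))), 334873) = Add(Mul(-69, Add(-14, Mul(Rational(1, 2), Rational(-1, 5)))), 334873) = Add(Mul(-69, Add(-14, Rational(-1, 10))), 334873) = Add(Mul(-69, Rational(-141, 10)), 334873) = Add(Rational(9729, 10), 334873) = Rational(3358459, 10) ≈ 3.3585e+5)
Pow(Z, -1) = Pow(Rational(3358459, 10), -1) = Rational(10, 3358459)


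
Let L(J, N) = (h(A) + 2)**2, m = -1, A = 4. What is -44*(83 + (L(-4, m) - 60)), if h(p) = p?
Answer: -2596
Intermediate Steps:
L(J, N) = 36 (L(J, N) = (4 + 2)**2 = 6**2 = 36)
-44*(83 + (L(-4, m) - 60)) = -44*(83 + (36 - 60)) = -44*(83 - 24) = -44*59 = -2596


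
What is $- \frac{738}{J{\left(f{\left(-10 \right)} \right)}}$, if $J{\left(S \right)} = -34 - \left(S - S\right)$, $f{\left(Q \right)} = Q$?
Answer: $\frac{369}{17} \approx 21.706$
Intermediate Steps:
$J{\left(S \right)} = -34$ ($J{\left(S \right)} = -34 - 0 = -34 + 0 = -34$)
$- \frac{738}{J{\left(f{\left(-10 \right)} \right)}} = - \frac{738}{-34} = \left(-738\right) \left(- \frac{1}{34}\right) = \frac{369}{17}$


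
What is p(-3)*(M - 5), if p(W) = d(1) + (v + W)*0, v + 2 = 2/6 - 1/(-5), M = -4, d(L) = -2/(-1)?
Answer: -18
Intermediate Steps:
d(L) = 2 (d(L) = -2*(-1) = 2)
v = -22/15 (v = -2 + (2/6 - 1/(-5)) = -2 + (2*(⅙) - 1*(-⅕)) = -2 + (⅓ + ⅕) = -2 + 8/15 = -22/15 ≈ -1.4667)
p(W) = 2 (p(W) = 2 + (-22/15 + W)*0 = 2 + 0 = 2)
p(-3)*(M - 5) = 2*(-4 - 5) = 2*(-9) = -18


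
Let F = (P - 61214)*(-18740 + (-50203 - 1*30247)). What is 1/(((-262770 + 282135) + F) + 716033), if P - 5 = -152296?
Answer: 1/21178296348 ≈ 4.7218e-11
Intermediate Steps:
P = -152291 (P = 5 - 152296 = -152291)
F = 21177560950 (F = (-152291 - 61214)*(-18740 + (-50203 - 1*30247)) = -213505*(-18740 + (-50203 - 30247)) = -213505*(-18740 - 80450) = -213505*(-99190) = 21177560950)
1/(((-262770 + 282135) + F) + 716033) = 1/(((-262770 + 282135) + 21177560950) + 716033) = 1/((19365 + 21177560950) + 716033) = 1/(21177580315 + 716033) = 1/21178296348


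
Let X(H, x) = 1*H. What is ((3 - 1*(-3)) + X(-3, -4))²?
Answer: 9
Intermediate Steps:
X(H, x) = H
((3 - 1*(-3)) + X(-3, -4))² = ((3 - 1*(-3)) - 3)² = ((3 + 3) - 3)² = (6 - 3)² = 3² = 9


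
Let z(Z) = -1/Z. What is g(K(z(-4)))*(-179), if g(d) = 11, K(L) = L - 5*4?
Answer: -1969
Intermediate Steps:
K(L) = -20 + L (K(L) = L - 20 = -20 + L)
g(K(z(-4)))*(-179) = 11*(-179) = -1969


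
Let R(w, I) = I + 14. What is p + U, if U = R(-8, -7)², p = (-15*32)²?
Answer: 230449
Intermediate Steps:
R(w, I) = 14 + I
p = 230400 (p = (-480)² = 230400)
U = 49 (U = (14 - 7)² = 7² = 49)
p + U = 230400 + 49 = 230449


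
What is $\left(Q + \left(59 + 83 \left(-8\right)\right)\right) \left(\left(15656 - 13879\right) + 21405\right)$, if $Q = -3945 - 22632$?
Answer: $-630133124$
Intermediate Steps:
$Q = -26577$
$\left(Q + \left(59 + 83 \left(-8\right)\right)\right) \left(\left(15656 - 13879\right) + 21405\right) = \left(-26577 + \left(59 + 83 \left(-8\right)\right)\right) \left(\left(15656 - 13879\right) + 21405\right) = \left(-26577 + \left(59 - 664\right)\right) \left(1777 + 21405\right) = \left(-26577 - 605\right) 23182 = \left(-27182\right) 23182 = -630133124$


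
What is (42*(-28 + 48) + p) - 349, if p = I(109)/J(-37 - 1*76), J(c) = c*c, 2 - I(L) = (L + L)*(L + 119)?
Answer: 6219877/12769 ≈ 487.11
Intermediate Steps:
I(L) = 2 - 2*L*(119 + L) (I(L) = 2 - (L + L)*(L + 119) = 2 - 2*L*(119 + L))
J(c) = c**2
p = -49702/12769 (p = (2 - 238*109 - 2*109**2)/((-37 - 1*76)**2) = (2 - 25942 - 2*11881)/((-37 - 76)**2) = (2 - 25942 - 23762)/((-113)**2) = -49702/12769 ≈ -3.8924)
(42*(-28 + 48) + p) - 349 = (42*(-28 + 48) - 49702/12769) - 349 = (42*20 - 49702/12769) - 349 = (840 - 49702/12769) - 349 = 10676258/12769 - 349 = 6219877/12769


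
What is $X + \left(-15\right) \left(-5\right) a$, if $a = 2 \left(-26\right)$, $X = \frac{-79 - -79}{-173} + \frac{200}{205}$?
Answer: $- \frac{159860}{41} \approx -3899.0$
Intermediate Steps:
$X = \frac{40}{41}$ ($X = \left(-79 + 79\right) \left(- \frac{1}{173}\right) + 200 \cdot \frac{1}{205} = 0 \left(- \frac{1}{173}\right) + \frac{40}{41} = 0 + \frac{40}{41} = \frac{40}{41} \approx 0.97561$)
$a = -52$
$X + \left(-15\right) \left(-5\right) a = \frac{40}{41} + \left(-15\right) \left(-5\right) \left(-52\right) = \frac{40}{41} + 75 \left(-52\right) = \frac{40}{41} - 3900 = - \frac{159860}{41}$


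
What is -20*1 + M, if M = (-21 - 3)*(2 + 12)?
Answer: -356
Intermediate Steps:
M = -336 (M = -24*14 = -336)
-20*1 + M = -20*1 - 336 = -20 - 336 = -356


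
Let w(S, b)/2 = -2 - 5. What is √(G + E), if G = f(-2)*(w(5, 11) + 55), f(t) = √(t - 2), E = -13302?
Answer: √(-13302 + 82*I) ≈ 0.3555 + 115.33*I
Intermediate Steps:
w(S, b) = -14 (w(S, b) = 2*(-2 - 5) = 2*(-7) = -14)
f(t) = √(-2 + t)
G = 82*I (G = √(-2 - 2)*(-14 + 55) = √(-4)*41 = (2*I)*41 = 82*I ≈ 82.0*I)
√(G + E) = √(82*I - 13302) = √(-13302 + 82*I)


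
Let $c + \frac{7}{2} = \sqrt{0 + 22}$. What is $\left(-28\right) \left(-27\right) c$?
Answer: $-2646 + 756 \sqrt{22} \approx 899.95$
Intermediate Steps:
$c = - \frac{7}{2} + \sqrt{22}$ ($c = - \frac{7}{2} + \sqrt{0 + 22} = - \frac{7}{2} + \sqrt{22} \approx 1.1904$)
$\left(-28\right) \left(-27\right) c = \left(-28\right) \left(-27\right) \left(- \frac{7}{2} + \sqrt{22}\right) = 756 \left(- \frac{7}{2} + \sqrt{22}\right) = -2646 + 756 \sqrt{22}$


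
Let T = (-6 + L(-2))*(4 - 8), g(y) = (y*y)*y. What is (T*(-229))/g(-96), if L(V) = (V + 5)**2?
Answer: -229/73728 ≈ -0.0031060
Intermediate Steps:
L(V) = (5 + V)**2
g(y) = y**3 (g(y) = y**2*y = y**3)
T = -12 (T = (-6 + (5 - 2)**2)*(4 - 8) = (-6 + 3**2)*(-4) = (-6 + 9)*(-4) = 3*(-4) = -12)
(T*(-229))/g(-96) = (-12*(-229))/((-96)**3) = 2748/(-884736) = 2748*(-1/884736) = -229/73728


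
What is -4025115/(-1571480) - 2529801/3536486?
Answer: 1025923117041/555751701928 ≈ 1.8460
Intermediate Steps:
-4025115/(-1571480) - 2529801/3536486 = -4025115*(-1/1571480) - 2529801*1/3536486 = 805023/314296 - 2529801/3536486 = 1025923117041/555751701928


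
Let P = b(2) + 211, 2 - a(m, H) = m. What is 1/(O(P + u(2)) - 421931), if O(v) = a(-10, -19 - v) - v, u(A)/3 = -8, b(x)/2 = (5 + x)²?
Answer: -1/422204 ≈ -2.3685e-6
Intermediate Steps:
b(x) = 2*(5 + x)²
a(m, H) = 2 - m
P = 309 (P = 2*(5 + 2)² + 211 = 2*7² + 211 = 2*49 + 211 = 98 + 211 = 309)
u(A) = -24 (u(A) = 3*(-8) = -24)
O(v) = 12 - v (O(v) = (2 - 1*(-10)) - v = (2 + 10) - v = 12 - v)
1/(O(P + u(2)) - 421931) = 1/((12 - (309 - 24)) - 421931) = 1/((12 - 1*285) - 421931) = 1/((12 - 285) - 421931) = 1/(-273 - 421931) = 1/(-422204) = -1/422204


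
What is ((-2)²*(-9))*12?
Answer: -432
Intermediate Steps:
((-2)²*(-9))*12 = (4*(-9))*12 = -36*12 = -432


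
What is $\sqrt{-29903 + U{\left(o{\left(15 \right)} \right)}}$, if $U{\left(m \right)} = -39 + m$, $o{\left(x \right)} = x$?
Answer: $i \sqrt{29927} \approx 172.99 i$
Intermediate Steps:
$\sqrt{-29903 + U{\left(o{\left(15 \right)} \right)}} = \sqrt{-29903 + \left(-39 + 15\right)} = \sqrt{-29903 - 24} = \sqrt{-29927} = i \sqrt{29927}$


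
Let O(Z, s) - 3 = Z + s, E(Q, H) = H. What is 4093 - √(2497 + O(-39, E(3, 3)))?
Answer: 4093 - 4*√154 ≈ 4043.4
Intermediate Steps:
O(Z, s) = 3 + Z + s (O(Z, s) = 3 + (Z + s) = 3 + Z + s)
4093 - √(2497 + O(-39, E(3, 3))) = 4093 - √(2497 + (3 - 39 + 3)) = 4093 - √(2497 - 33) = 4093 - √2464 = 4093 - 4*√154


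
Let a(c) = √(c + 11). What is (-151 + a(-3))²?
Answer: 22809 - 604*√2 ≈ 21955.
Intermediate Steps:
a(c) = √(11 + c)
(-151 + a(-3))² = (-151 + √(11 - 3))² = (-151 + √8)² = (-151 + 2*√2)²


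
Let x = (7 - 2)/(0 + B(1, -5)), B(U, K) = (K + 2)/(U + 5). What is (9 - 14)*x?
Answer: 50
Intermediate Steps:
B(U, K) = (2 + K)/(5 + U)
x = -10 (x = (7 - 2)/(0 + (2 - 5)/(5 + 1)) = 5/(0 - 3/6) = 5/(0 + (⅙)*(-3)) = 5/(0 - ½) = 5/(-½) = 5*(-2) = -10)
(9 - 14)*x = (9 - 14)*(-10) = -5*(-10) = 50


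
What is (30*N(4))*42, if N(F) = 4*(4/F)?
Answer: 5040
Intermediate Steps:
N(F) = 16/F
(30*N(4))*42 = (30*(16/4))*42 = (30*(16*(¼)))*42 = (30*4)*42 = 120*42 = 5040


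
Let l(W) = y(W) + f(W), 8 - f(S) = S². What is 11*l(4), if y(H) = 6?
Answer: -22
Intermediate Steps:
f(S) = 8 - S²
l(W) = 14 - W² (l(W) = 6 + (8 - W²) = 14 - W²)
11*l(4) = 11*(14 - 1*4²) = 11*(14 - 1*16) = 11*(14 - 16) = 11*(-2) = -22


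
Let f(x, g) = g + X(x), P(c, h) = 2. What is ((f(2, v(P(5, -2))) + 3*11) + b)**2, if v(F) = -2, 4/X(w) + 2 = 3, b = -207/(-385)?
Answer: 187197124/148225 ≈ 1262.9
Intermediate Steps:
b = 207/385 (b = -207*(-1/385) = 207/385 ≈ 0.53766)
X(w) = 4 (X(w) = 4/(-2 + 3) = 4/1 = 4*1 = 4)
f(x, g) = 4 + g (f(x, g) = g + 4 = 4 + g)
((f(2, v(P(5, -2))) + 3*11) + b)**2 = (((4 - 2) + 3*11) + 207/385)**2 = ((2 + 33) + 207/385)**2 = (35 + 207/385)**2 = (13682/385)**2 = 187197124/148225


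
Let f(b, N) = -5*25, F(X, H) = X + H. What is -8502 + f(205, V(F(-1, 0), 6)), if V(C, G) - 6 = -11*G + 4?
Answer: -8627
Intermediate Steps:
F(X, H) = H + X
V(C, G) = 10 - 11*G (V(C, G) = 6 + (-11*G + 4) = 6 + (4 - 11*G) = 10 - 11*G)
f(b, N) = -125
-8502 + f(205, V(F(-1, 0), 6)) = -8502 - 125 = -8627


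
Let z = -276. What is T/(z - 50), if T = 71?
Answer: -71/326 ≈ -0.21779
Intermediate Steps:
T/(z - 50) = 71/(-276 - 50) = 71/(-326) = -1/326*71 = -71/326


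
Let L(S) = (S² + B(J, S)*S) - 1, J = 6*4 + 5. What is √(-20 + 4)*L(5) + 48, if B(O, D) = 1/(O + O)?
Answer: 48 + 2794*I/29 ≈ 48.0 + 96.345*I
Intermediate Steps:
J = 29 (J = 24 + 5 = 29)
B(O, D) = 1/(2*O)
L(S) = -1 + S² + S/58 (L(S) = (S² + ((½)/29)*S) - 1 = (S² + ((½)*(1/29))*S) - 1 = (S² + S/58) - 1 = -1 + S² + S/58)
√(-20 + 4)*L(5) + 48 = √(-20 + 4)*(-1 + 5² + (1/58)*5) + 48 = √(-16)*(-1 + 25 + 5/58) + 48 = (4*I)*(1397/58) + 48 = 2794*I/29 + 48 = 48 + 2794*I/29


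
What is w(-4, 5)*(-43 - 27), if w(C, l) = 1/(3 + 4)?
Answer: -10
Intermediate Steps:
w(C, l) = ⅐ (w(C, l) = 1/7 = ⅐)
w(-4, 5)*(-43 - 27) = (-43 - 27)/7 = (⅐)*(-70) = -10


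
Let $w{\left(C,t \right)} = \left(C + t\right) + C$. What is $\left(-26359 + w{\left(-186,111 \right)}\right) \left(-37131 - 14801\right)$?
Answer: $1382429840$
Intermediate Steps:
$w{\left(C,t \right)} = t + 2 C$
$\left(-26359 + w{\left(-186,111 \right)}\right) \left(-37131 - 14801\right) = \left(-26359 + \left(111 + 2 \left(-186\right)\right)\right) \left(-37131 - 14801\right) = \left(-26359 + \left(111 - 372\right)\right) \left(-51932\right) = \left(-26359 - 261\right) \left(-51932\right) = \left(-26620\right) \left(-51932\right) = 1382429840$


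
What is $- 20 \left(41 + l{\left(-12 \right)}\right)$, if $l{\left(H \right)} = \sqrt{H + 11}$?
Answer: $-820 - 20 i \approx -820.0 - 20.0 i$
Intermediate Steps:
$l{\left(H \right)} = \sqrt{11 + H}$
$- 20 \left(41 + l{\left(-12 \right)}\right) = - 20 \left(41 + \sqrt{11 - 12}\right) = - 20 \left(41 + \sqrt{-1}\right) = - 20 \left(41 + i\right) = -820 - 20 i$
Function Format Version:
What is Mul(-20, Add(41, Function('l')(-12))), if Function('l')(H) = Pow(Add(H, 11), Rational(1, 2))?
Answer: Add(-820, Mul(-20, I)) ≈ Add(-820.00, Mul(-20.000, I))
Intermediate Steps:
Function('l')(H) = Pow(Add(11, H), Rational(1, 2))
Mul(-20, Add(41, Function('l')(-12))) = Mul(-20, Add(41, Pow(Add(11, -12), Rational(1, 2)))) = Mul(-20, Add(41, Pow(-1, Rational(1, 2)))) = Mul(-20, Add(41, I)) = Add(-820, Mul(-20, I))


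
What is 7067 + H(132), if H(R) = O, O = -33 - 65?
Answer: 6969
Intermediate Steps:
O = -98
H(R) = -98
7067 + H(132) = 7067 - 98 = 6969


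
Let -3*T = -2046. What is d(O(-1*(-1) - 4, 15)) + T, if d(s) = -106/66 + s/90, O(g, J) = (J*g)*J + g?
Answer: 111022/165 ≈ 672.86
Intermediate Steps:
O(g, J) = g + g*J² (O(g, J) = g*J² + g = g + g*J²)
T = 682 (T = -⅓*(-2046) = 682)
d(s) = -53/33 + s/90 (d(s) = -106*1/66 + s*(1/90) = -53/33 + s/90)
d(O(-1*(-1) - 4, 15)) + T = (-53/33 + ((-1*(-1) - 4)*(1 + 15²))/90) + 682 = (-53/33 + ((1 - 4)*(1 + 225))/90) + 682 = (-53/33 + (-3*226)/90) + 682 = (-53/33 + (1/90)*(-678)) + 682 = (-53/33 - 113/15) + 682 = -1508/165 + 682 = 111022/165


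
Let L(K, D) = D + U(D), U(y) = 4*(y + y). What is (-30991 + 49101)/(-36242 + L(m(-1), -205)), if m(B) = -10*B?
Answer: -18110/38087 ≈ -0.47549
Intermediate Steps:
U(y) = 8*y (U(y) = 4*(2*y) = 8*y)
L(K, D) = 9*D (L(K, D) = D + 8*D = 9*D)
(-30991 + 49101)/(-36242 + L(m(-1), -205)) = (-30991 + 49101)/(-36242 + 9*(-205)) = 18110/(-36242 - 1845) = 18110/(-38087) = 18110*(-1/38087) = -18110/38087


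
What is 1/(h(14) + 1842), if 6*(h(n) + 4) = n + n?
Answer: 3/5528 ≈ 0.00054269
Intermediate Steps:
h(n) = -4 + n/3 (h(n) = -4 + (n + n)/6 = -4 + (2*n)/6 = -4 + n/3)
1/(h(14) + 1842) = 1/((-4 + (⅓)*14) + 1842) = 1/((-4 + 14/3) + 1842) = 1/(⅔ + 1842) = 1/(5528/3) = 3/5528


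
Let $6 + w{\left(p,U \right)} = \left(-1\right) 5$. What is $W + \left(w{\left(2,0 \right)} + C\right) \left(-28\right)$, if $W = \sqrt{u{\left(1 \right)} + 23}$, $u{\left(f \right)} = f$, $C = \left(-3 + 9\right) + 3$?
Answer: $56 + 2 \sqrt{6} \approx 60.899$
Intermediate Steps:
$w{\left(p,U \right)} = -11$ ($w{\left(p,U \right)} = -6 - 5 = -11$)
$C = 9$ ($C = 6 + 3 = 9$)
$W = 2 \sqrt{6}$ ($W = \sqrt{1 + 23} = \sqrt{24} = 2 \sqrt{6} \approx 4.899$)
$W + \left(w{\left(2,0 \right)} + C\right) \left(-28\right) = 2 \sqrt{6} + \left(-11 + 9\right) \left(-28\right) = 2 \sqrt{6} - -56 = 2 \sqrt{6} + 56 = 56 + 2 \sqrt{6}$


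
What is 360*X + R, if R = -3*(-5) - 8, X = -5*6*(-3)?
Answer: 32407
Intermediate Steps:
X = 90 (X = -30*(-3) = 90)
R = 7 (R = 15 - 8 = 7)
360*X + R = 360*90 + 7 = 32400 + 7 = 32407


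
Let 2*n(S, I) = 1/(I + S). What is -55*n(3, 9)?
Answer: -55/24 ≈ -2.2917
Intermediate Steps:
n(S, I) = 1/(2*(I + S))
-55*n(3, 9) = -55/(2*(9 + 3)) = -55/(2*12) = -55*1/24 = -55/24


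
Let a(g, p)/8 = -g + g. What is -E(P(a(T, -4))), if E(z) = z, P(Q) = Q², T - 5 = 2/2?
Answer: 0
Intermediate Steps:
T = 6 (T = 5 + 2/2 = 5 + 2*(½) = 5 + 1 = 6)
a(g, p) = 0 (a(g, p) = 8*(-g + g) = 8*0 = 0)
-E(P(a(T, -4))) = -1*0² = -1*0 = 0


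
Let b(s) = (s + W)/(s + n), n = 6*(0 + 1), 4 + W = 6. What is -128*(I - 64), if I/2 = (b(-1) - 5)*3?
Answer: 59392/5 ≈ 11878.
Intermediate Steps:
W = 2 (W = -4 + 6 = 2)
n = 6 (n = 6*1 = 6)
b(s) = (2 + s)/(6 + s) (b(s) = (s + 2)/(s + 6) = (2 + s)/(6 + s))
I = -144/5 (I = 2*(((2 - 1)/(6 - 1) - 5)*3) = 2*((1/5 - 5)*3) = 2*(-24/5*3) = 2*(-72/5) = -144/5 ≈ -28.800)
-128*(I - 64) = -128*(-144/5 - 64) = -128*(-464/5) = 59392/5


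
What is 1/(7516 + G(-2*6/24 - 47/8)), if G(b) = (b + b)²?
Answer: 16/122857 ≈ 0.00013023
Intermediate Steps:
G(b) = 4*b² (G(b) = (2*b)² = 4*b²)
1/(7516 + G(-2*6/24 - 47/8)) = 1/(7516 + 4*(-2*6/24 - 47/8)²) = 1/(7516 + 4*(-12*1/24 - 47*⅛)²) = 1/(7516 + 4*(-½ - 47/8)²) = 1/(7516 + 4*(-51/8)²) = 1/(7516 + 4*(2601/64)) = 1/(7516 + 2601/16) = 1/(122857/16) = 16/122857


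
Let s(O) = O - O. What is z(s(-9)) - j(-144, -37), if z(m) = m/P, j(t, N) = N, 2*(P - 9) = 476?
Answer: 37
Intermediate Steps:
P = 247 (P = 9 + (½)*476 = 9 + 238 = 247)
s(O) = 0
z(m) = m/247
z(s(-9)) - j(-144, -37) = (1/247)*0 - 1*(-37) = 0 + 37 = 37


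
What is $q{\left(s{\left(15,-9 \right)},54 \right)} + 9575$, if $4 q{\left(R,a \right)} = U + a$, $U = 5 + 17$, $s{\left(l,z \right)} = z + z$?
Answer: $9594$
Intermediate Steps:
$s{\left(l,z \right)} = 2 z$
$U = 22$
$q{\left(R,a \right)} = \frac{11}{2} + \frac{a}{4}$ ($q{\left(R,a \right)} = \frac{22 + a}{4} = \frac{11}{2} + \frac{a}{4}$)
$q{\left(s{\left(15,-9 \right)},54 \right)} + 9575 = \left(\frac{11}{2} + \frac{1}{4} \cdot 54\right) + 9575 = \left(\frac{11}{2} + \frac{27}{2}\right) + 9575 = 19 + 9575 = 9594$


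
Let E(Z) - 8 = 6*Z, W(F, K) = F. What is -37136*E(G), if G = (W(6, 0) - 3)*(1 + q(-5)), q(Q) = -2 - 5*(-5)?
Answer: -16339840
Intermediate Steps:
q(Q) = 23 (q(Q) = -2 + 25 = 23)
G = 72 (G = (6 - 3)*(1 + 23) = 3*24 = 72)
E(Z) = 8 + 6*Z
-37136*E(G) = -37136*(8 + 6*72) = -37136*(8 + 432) = -37136*440 = -16339840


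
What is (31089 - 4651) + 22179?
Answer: 48617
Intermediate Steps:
(31089 - 4651) + 22179 = 26438 + 22179 = 48617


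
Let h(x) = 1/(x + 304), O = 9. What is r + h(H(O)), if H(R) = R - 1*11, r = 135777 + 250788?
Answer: 116742631/302 ≈ 3.8657e+5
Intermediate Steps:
r = 386565
H(R) = -11 + R (H(R) = R - 11 = -11 + R)
h(x) = 1/(304 + x)
r + h(H(O)) = 386565 + 1/(304 + (-11 + 9)) = 386565 + 1/(304 - 2) = 386565 + 1/302 = 116742631/302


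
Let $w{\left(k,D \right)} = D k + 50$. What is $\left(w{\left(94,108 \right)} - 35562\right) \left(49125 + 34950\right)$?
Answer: $-2132142000$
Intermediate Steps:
$w{\left(k,D \right)} = 50 + D k$
$\left(w{\left(94,108 \right)} - 35562\right) \left(49125 + 34950\right) = \left(\left(50 + 108 \cdot 94\right) - 35562\right) \left(49125 + 34950\right) = \left(\left(50 + 10152\right) - 35562\right) 84075 = \left(10202 - 35562\right) 84075 = \left(-25360\right) 84075 = -2132142000$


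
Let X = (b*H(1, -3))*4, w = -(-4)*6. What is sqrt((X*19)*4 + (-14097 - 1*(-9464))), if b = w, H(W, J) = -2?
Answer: 5*I*sqrt(769) ≈ 138.65*I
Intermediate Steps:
w = 24 (w = -1*(-24) = 24)
b = 24
X = -192 (X = (24*(-2))*4 = -48*4 = -192)
sqrt((X*19)*4 + (-14097 - 1*(-9464))) = sqrt(-192*19*4 + (-14097 - 1*(-9464))) = sqrt(-3648*4 + (-14097 + 9464)) = sqrt(-14592 - 4633) = sqrt(-19225) = 5*I*sqrt(769)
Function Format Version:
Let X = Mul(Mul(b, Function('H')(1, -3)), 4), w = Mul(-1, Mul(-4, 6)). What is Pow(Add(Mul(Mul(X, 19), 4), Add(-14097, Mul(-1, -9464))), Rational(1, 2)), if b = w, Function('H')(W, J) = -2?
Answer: Mul(5, I, Pow(769, Rational(1, 2))) ≈ Mul(138.65, I)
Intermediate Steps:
w = 24 (w = Mul(-1, -24) = 24)
b = 24
X = -192 (X = Mul(Mul(24, -2), 4) = Mul(-48, 4) = -192)
Pow(Add(Mul(Mul(X, 19), 4), Add(-14097, Mul(-1, -9464))), Rational(1, 2)) = Pow(Add(Mul(Mul(-192, 19), 4), Add(-14097, Mul(-1, -9464))), Rational(1, 2)) = Pow(Add(Mul(-3648, 4), Add(-14097, 9464)), Rational(1, 2)) = Pow(Add(-14592, -4633), Rational(1, 2)) = Pow(-19225, Rational(1, 2)) = Mul(5, I, Pow(769, Rational(1, 2)))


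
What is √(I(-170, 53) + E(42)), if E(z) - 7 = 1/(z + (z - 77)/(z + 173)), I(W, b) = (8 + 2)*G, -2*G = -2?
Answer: √55096174/1799 ≈ 4.1260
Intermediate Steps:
G = 1 (G = -½*(-2) = 1)
I(W, b) = 10 (I(W, b) = (8 + 2)*1 = 10*1 = 10)
E(z) = 7 + 1/(z + (-77 + z)/(173 + z)) (E(z) = 7 + 1/(z + (z - 77)/(z + 173)) = 7 + 1/(z + (-77 + z)/(173 + z)))
√(I(-170, 53) + E(42)) = √(10 + (-366 + 7*42² + 1219*42)/(-77 + 42² + 174*42)) = √(10 + (-366 + 7*1764 + 51198)/(-77 + 1764 + 7308)) = √(10 + (-366 + 12348 + 51198)/8995) = √(10 + (1/8995)*63180) = √(10 + 12636/1799) = √(30626/1799) = √55096174/1799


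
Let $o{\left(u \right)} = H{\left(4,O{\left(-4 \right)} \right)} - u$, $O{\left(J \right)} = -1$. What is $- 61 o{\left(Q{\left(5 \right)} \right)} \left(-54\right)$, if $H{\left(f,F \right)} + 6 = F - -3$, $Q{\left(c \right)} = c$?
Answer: $-29646$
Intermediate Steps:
$H{\left(f,F \right)} = -3 + F$ ($H{\left(f,F \right)} = -6 + \left(F - -3\right) = -6 + \left(F + 3\right) = -6 + \left(3 + F\right) = -3 + F$)
$o{\left(u \right)} = -4 - u$ ($o{\left(u \right)} = \left(-3 - 1\right) - u = -4 - u$)
$- 61 o{\left(Q{\left(5 \right)} \right)} \left(-54\right) = - 61 \left(-4 - 5\right) \left(-54\right) = \left(-61\right) \left(-9\right) \left(-54\right) = 549 \left(-54\right) = -29646$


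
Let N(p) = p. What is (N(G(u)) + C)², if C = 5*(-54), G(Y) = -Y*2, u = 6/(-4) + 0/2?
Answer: 71289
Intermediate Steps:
u = -3/2 (u = 6*(-¼) + 0*(½) = -3/2 + 0 = -3/2 ≈ -1.5000)
G(Y) = -2*Y
C = -270
(N(G(u)) + C)² = (-2*(-3/2) - 270)² = (3 - 270)² = (-267)² = 71289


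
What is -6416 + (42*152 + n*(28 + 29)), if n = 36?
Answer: 2020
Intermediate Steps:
-6416 + (42*152 + n*(28 + 29)) = -6416 + (42*152 + 36*(28 + 29)) = -6416 + (6384 + 36*57) = -6416 + (6384 + 2052) = -6416 + 8436 = 2020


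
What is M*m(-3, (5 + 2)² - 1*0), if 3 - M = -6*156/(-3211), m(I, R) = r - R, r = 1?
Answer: -32112/247 ≈ -130.01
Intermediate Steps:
m(I, R) = 1 - R
M = 669/247 (M = 3 - (-6*156)/(-3211) = 3 - (-936)*(-1)/3211 = 3 - 1*72/247 = 3 - 72/247 = 669/247 ≈ 2.7085)
M*m(-3, (5 + 2)² - 1*0) = 669*(1 - ((5 + 2)² - 1*0))/247 = 669*(1 - (7² + 0))/247 = 669*(1 - (49 + 0))/247 = 669*(1 - 1*49)/247 = 669*(1 - 49)/247 = (669/247)*(-48) = -32112/247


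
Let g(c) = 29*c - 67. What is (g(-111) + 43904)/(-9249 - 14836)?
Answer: -40618/24085 ≈ -1.6864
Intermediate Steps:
g(c) = -67 + 29*c
(g(-111) + 43904)/(-9249 - 14836) = ((-67 + 29*(-111)) + 43904)/(-9249 - 14836) = ((-67 - 3219) + 43904)/(-24085) = (-3286 + 43904)*(-1/24085) = 40618*(-1/24085) = -40618/24085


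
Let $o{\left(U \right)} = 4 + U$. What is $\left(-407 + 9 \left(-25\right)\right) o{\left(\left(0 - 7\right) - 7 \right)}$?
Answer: $6320$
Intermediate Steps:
$\left(-407 + 9 \left(-25\right)\right) o{\left(\left(0 - 7\right) - 7 \right)} = \left(-407 + 9 \left(-25\right)\right) \left(4 + \left(\left(0 - 7\right) - 7\right)\right) = \left(-407 - 225\right) \left(4 - 14\right) = - 632 \left(4 - 14\right) = \left(-632\right) \left(-10\right) = 6320$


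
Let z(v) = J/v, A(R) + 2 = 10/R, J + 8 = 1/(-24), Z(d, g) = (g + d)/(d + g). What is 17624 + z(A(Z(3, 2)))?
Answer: 3383615/192 ≈ 17623.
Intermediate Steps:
Z(d, g) = 1 (Z(d, g) = (d + g)/(d + g) = 1)
J = -193/24 (J = -8 + 1/(-24) = -8 - 1/24 = -193/24 ≈ -8.0417)
A(R) = -2 + 10/R
z(v) = -193/(24*v)
17624 + z(A(Z(3, 2))) = 17624 - 193/(24*(-2 + 10/1)) = 17624 - 193/(24*(-2 + 10*1)) = 17624 - 193/(24*(-2 + 10)) = 17624 - 193/24/8 = 17624 - 193/24*⅛ = 17624 - 193/192 = 3383615/192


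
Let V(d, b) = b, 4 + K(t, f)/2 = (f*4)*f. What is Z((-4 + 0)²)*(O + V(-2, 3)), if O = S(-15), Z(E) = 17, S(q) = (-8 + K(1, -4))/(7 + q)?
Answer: -187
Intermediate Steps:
K(t, f) = -8 + 8*f² (K(t, f) = -8 + 2*((f*4)*f) = -8 + 2*((4*f)*f) = -8 + 2*(4*f²) = -8 + 8*f²)
S(q) = 112/(7 + q) (S(q) = (-8 + (-8 + 8*(-4)²))/(7 + q) = (-8 + (-8 + 8*16))/(7 + q) = (-8 + (-8 + 128))/(7 + q) = (-8 + 120)/(7 + q) = 112/(7 + q))
O = -14 (O = 112/(7 - 15) = 112/(-8) = 112*(-⅛) = -14)
Z((-4 + 0)²)*(O + V(-2, 3)) = 17*(-14 + 3) = 17*(-11) = -187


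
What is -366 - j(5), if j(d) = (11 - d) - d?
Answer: -367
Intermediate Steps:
j(d) = 11 - 2*d
-366 - j(5) = -366 - (11 - 2*5) = -366 - (11 - 10) = -366 - 1*1 = -366 - 1 = -367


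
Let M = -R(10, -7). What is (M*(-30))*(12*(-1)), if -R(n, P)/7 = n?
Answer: 25200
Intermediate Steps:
R(n, P) = -7*n
M = 70 (M = -(-7)*10 = -1*(-70) = 70)
(M*(-30))*(12*(-1)) = (70*(-30))*(12*(-1)) = -2100*(-12) = 25200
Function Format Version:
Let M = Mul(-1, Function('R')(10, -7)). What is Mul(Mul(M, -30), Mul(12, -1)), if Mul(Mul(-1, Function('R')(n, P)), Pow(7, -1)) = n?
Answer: 25200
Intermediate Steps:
Function('R')(n, P) = Mul(-7, n)
M = 70 (M = Mul(-1, Mul(-7, 10)) = Mul(-1, -70) = 70)
Mul(Mul(M, -30), Mul(12, -1)) = Mul(Mul(70, -30), Mul(12, -1)) = Mul(-2100, -12) = 25200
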